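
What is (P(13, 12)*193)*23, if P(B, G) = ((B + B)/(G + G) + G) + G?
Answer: 1336139/12 ≈ 1.1134e+5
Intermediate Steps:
P(B, G) = 2*G + B/G (P(B, G) = ((2*B)/((2*G)) + G) + G = ((2*B)*(1/(2*G)) + G) + G = (B/G + G) + G = (G + B/G) + G = 2*G + B/G)
(P(13, 12)*193)*23 = ((2*12 + 13/12)*193)*23 = ((24 + 13*(1/12))*193)*23 = ((24 + 13/12)*193)*23 = ((301/12)*193)*23 = (58093/12)*23 = 1336139/12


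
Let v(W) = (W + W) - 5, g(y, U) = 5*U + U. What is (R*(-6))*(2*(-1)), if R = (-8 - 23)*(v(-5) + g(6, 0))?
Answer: 5580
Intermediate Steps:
g(y, U) = 6*U
v(W) = -5 + 2*W (v(W) = 2*W - 5 = -5 + 2*W)
R = 465 (R = (-8 - 23)*((-5 + 2*(-5)) + 6*0) = -31*((-5 - 10) + 0) = -31*(-15 + 0) = -31*(-15) = 465)
(R*(-6))*(2*(-1)) = (465*(-6))*(2*(-1)) = -2790*(-2) = 5580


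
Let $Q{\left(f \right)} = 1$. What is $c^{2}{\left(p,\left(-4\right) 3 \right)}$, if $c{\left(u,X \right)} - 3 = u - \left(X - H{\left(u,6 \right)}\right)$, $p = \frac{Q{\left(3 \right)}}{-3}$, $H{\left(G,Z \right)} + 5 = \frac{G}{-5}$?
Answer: $\frac{21316}{225} \approx 94.738$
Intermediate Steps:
$H{\left(G,Z \right)} = -5 - \frac{G}{5}$ ($H{\left(G,Z \right)} = -5 + \frac{G}{-5} = -5 + G \left(- \frac{1}{5}\right) = -5 - \frac{G}{5}$)
$p = - \frac{1}{3}$ ($p = 1 \frac{1}{-3} = 1 \left(- \frac{1}{3}\right) = - \frac{1}{3} \approx -0.33333$)
$c{\left(u,X \right)} = -2 - X + \frac{4 u}{5}$ ($c{\left(u,X \right)} = 3 - \left(5 + X - \frac{4 u}{5}\right) = -2 - X + \frac{4 u}{5}$)
$c^{2}{\left(p,\left(-4\right) 3 \right)} = \left(-2 - \left(-4\right) 3 + \frac{4}{5} \left(- \frac{1}{3}\right)\right)^{2} = \left(-2 - -12 - \frac{4}{15}\right)^{2} = \left(-2 + 12 - \frac{4}{15}\right)^{2} = \left(\frac{146}{15}\right)^{2} = \frac{21316}{225}$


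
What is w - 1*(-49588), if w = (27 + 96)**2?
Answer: 64717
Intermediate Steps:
w = 15129 (w = 123**2 = 15129)
w - 1*(-49588) = 15129 - 1*(-49588) = 15129 + 49588 = 64717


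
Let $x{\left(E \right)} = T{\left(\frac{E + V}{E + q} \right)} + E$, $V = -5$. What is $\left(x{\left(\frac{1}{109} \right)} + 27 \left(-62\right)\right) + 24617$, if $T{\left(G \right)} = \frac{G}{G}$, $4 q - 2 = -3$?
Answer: $\frac{2500897}{109} \approx 22944.0$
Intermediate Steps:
$q = - \frac{1}{4}$ ($q = \frac{1}{2} + \frac{1}{4} \left(-3\right) = \frac{1}{2} - \frac{3}{4} = - \frac{1}{4} \approx -0.25$)
$T{\left(G \right)} = 1$
$x{\left(E \right)} = 1 + E$
$\left(x{\left(\frac{1}{109} \right)} + 27 \left(-62\right)\right) + 24617 = \left(\left(1 + \frac{1}{109}\right) + 27 \left(-62\right)\right) + 24617 = \left(\left(1 + \frac{1}{109}\right) - 1674\right) + 24617 = \left(\frac{110}{109} - 1674\right) + 24617 = - \frac{182356}{109} + 24617 = \frac{2500897}{109}$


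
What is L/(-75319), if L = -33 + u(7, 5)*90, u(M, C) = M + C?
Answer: -1047/75319 ≈ -0.013901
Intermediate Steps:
u(M, C) = C + M
L = 1047 (L = -33 + (5 + 7)*90 = -33 + 12*90 = -33 + 1080 = 1047)
L/(-75319) = 1047/(-75319) = 1047*(-1/75319) = -1047/75319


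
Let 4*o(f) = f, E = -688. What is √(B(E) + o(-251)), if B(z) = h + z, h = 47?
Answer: I*√2815/2 ≈ 26.528*I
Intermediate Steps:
o(f) = f/4
B(z) = 47 + z
√(B(E) + o(-251)) = √((47 - 688) + (¼)*(-251)) = √(-641 - 251/4) = √(-2815/4) = I*√2815/2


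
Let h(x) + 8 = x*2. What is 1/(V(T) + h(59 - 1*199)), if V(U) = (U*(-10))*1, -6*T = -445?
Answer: -3/3089 ≈ -0.00097119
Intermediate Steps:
T = 445/6 (T = -⅙*(-445) = 445/6 ≈ 74.167)
V(U) = -10*U (V(U) = -10*U*1 = -10*U)
h(x) = -8 + 2*x (h(x) = -8 + x*2 = -8 + 2*x)
1/(V(T) + h(59 - 1*199)) = 1/(-10*445/6 + (-8 + 2*(59 - 1*199))) = 1/(-2225/3 + (-8 + 2*(59 - 199))) = 1/(-2225/3 + (-8 + 2*(-140))) = 1/(-2225/3 + (-8 - 280)) = 1/(-2225/3 - 288) = 1/(-3089/3) = -3/3089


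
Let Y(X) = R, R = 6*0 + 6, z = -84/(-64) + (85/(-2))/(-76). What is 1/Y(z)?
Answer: ⅙ ≈ 0.16667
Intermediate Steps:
z = 569/304 (z = -84*(-1/64) + (85*(-½))*(-1/76) = 21/16 - 85/2*(-1/76) = 21/16 + 85/152 = 569/304 ≈ 1.8717)
R = 6 (R = 0 + 6 = 6)
Y(X) = 6
1/Y(z) = 1/6 = ⅙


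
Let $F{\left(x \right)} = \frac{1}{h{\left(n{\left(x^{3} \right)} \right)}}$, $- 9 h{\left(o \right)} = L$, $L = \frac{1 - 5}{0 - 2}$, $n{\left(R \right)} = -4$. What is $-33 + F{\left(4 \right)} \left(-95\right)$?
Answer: $\frac{789}{2} \approx 394.5$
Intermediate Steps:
$L = 2$ ($L = - \frac{4}{-2} = \left(-4\right) \left(- \frac{1}{2}\right) = 2$)
$h{\left(o \right)} = - \frac{2}{9}$ ($h{\left(o \right)} = \left(- \frac{1}{9}\right) 2 = - \frac{2}{9}$)
$F{\left(x \right)} = - \frac{9}{2}$ ($F{\left(x \right)} = \frac{1}{- \frac{2}{9}} = - \frac{9}{2}$)
$-33 + F{\left(4 \right)} \left(-95\right) = -33 - - \frac{855}{2} = -33 + \frac{855}{2} = \frac{789}{2}$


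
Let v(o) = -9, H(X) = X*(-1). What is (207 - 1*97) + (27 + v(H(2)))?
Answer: 128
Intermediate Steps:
H(X) = -X
(207 - 1*97) + (27 + v(H(2))) = (207 - 1*97) + (27 - 9) = (207 - 97) + 18 = 110 + 18 = 128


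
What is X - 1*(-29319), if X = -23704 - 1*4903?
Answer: 712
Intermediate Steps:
X = -28607 (X = -23704 - 4903 = -28607)
X - 1*(-29319) = -28607 - 1*(-29319) = -28607 + 29319 = 712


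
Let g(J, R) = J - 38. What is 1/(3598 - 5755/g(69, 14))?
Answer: 31/105783 ≈ 0.00029305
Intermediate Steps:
g(J, R) = -38 + J
1/(3598 - 5755/g(69, 14)) = 1/(3598 - 5755/(-38 + 69)) = 1/(3598 - 5755/31) = 1/(105783/31) = 31/105783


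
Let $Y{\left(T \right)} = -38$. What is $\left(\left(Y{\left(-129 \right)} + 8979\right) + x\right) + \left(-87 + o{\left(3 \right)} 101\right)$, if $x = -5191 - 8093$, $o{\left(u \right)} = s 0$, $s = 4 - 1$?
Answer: $-4430$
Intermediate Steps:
$s = 3$ ($s = 4 - 1 = 3$)
$o{\left(u \right)} = 0$ ($o{\left(u \right)} = 3 \cdot 0 = 0$)
$x = -13284$
$\left(\left(Y{\left(-129 \right)} + 8979\right) + x\right) + \left(-87 + o{\left(3 \right)} 101\right) = \left(\left(-38 + 8979\right) - 13284\right) + \left(-87 + 0 \cdot 101\right) = \left(8941 - 13284\right) + \left(-87 + 0\right) = -4343 - 87 = -4430$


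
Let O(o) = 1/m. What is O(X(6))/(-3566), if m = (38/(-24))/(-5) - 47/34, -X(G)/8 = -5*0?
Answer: 510/1938121 ≈ 0.00026314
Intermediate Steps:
X(G) = 0 (X(G) = -(-40)*0 = -8*0 = 0)
m = -1087/1020 (m = (38*(-1/24))*(-1/5) - 47*1/34 = -19/12*(-1/5) - 47/34 = 19/60 - 47/34 = -1087/1020 ≈ -1.0657)
O(o) = -1020/1087 (O(o) = 1/(-1087/1020) = -1020/1087)
O(X(6))/(-3566) = -1020/1087/(-3566) = -1020/1087*(-1/3566) = 510/1938121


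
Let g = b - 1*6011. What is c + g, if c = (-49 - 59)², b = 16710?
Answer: 22363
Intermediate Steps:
c = 11664 (c = (-108)² = 11664)
g = 10699 (g = 16710 - 1*6011 = 16710 - 6011 = 10699)
c + g = 11664 + 10699 = 22363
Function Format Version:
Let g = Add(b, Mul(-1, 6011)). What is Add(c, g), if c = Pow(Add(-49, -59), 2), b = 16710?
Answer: 22363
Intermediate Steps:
c = 11664 (c = Pow(-108, 2) = 11664)
g = 10699 (g = Add(16710, Mul(-1, 6011)) = Add(16710, -6011) = 10699)
Add(c, g) = Add(11664, 10699) = 22363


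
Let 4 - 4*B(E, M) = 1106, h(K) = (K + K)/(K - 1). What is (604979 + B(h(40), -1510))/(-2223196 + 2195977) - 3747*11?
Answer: -2244980453/54438 ≈ -41239.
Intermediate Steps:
h(K) = 2*K/(-1 + K) (h(K) = (2*K)/(-1 + K) = 2*K/(-1 + K))
B(E, M) = -551/2 (B(E, M) = 1 - ¼*1106 = 1 - 553/2 = -551/2)
(604979 + B(h(40), -1510))/(-2223196 + 2195977) - 3747*11 = (604979 - 551/2)/(-2223196 + 2195977) - 3747*11 = (1209407/2)/(-27219) - 41217 = (1209407/2)*(-1/27219) - 41217 = -1209407/54438 - 41217 = -2244980453/54438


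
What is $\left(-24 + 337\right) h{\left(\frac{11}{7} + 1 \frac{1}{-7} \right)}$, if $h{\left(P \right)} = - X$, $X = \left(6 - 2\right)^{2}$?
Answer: $-5008$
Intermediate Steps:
$X = 16$ ($X = 4^{2} = 16$)
$h{\left(P \right)} = -16$ ($h{\left(P \right)} = \left(-1\right) 16 = -16$)
$\left(-24 + 337\right) h{\left(\frac{11}{7} + 1 \frac{1}{-7} \right)} = \left(-24 + 337\right) \left(-16\right) = 313 \left(-16\right) = -5008$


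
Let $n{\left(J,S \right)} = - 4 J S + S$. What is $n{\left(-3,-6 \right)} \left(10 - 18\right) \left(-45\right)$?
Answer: $-28080$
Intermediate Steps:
$n{\left(J,S \right)} = S - 4 J S$ ($n{\left(J,S \right)} = - 4 J S + S = S - 4 J S$)
$n{\left(-3,-6 \right)} \left(10 - 18\right) \left(-45\right) = - 6 \left(1 - -12\right) \left(10 - 18\right) \left(-45\right) = - 6 \left(1 + 12\right) \left(10 - 18\right) \left(-45\right) = \left(-6\right) 13 \left(-8\right) \left(-45\right) = \left(-78\right) \left(-8\right) \left(-45\right) = 624 \left(-45\right) = -28080$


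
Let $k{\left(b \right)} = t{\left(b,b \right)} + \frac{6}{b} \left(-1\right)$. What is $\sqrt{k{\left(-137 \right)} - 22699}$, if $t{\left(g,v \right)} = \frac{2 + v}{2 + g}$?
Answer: $\frac{2 i \sqrt{106504485}}{137} \approx 150.66 i$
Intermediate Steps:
$t{\left(g,v \right)} = \frac{2 + v}{2 + g}$
$k{\left(b \right)} = 1 - \frac{6}{b}$ ($k{\left(b \right)} = \frac{2 + b}{2 + b} + \frac{6}{b} \left(-1\right) = 1 - \frac{6}{b}$)
$\sqrt{k{\left(-137 \right)} - 22699} = \sqrt{\frac{-6 - 137}{-137} - 22699} = \sqrt{\left(- \frac{1}{137}\right) \left(-143\right) - 22699} = \sqrt{\frac{143}{137} - 22699} = \sqrt{- \frac{3109620}{137}} = \frac{2 i \sqrt{106504485}}{137}$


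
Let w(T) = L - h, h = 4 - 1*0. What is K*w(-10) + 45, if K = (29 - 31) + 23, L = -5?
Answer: -144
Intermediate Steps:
h = 4 (h = 4 + 0 = 4)
w(T) = -9 (w(T) = -5 - 1*4 = -5 - 4 = -9)
K = 21 (K = -2 + 23 = 21)
K*w(-10) + 45 = 21*(-9) + 45 = -189 + 45 = -144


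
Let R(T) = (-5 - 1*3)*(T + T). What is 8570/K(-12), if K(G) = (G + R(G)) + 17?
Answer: 8570/197 ≈ 43.503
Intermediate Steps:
R(T) = -16*T (R(T) = (-5 - 3)*(2*T) = -16*T)
K(G) = 17 - 15*G (K(G) = (G - 16*G) + 17 = -15*G + 17 = 17 - 15*G)
8570/K(-12) = 8570/(17 - 15*(-12)) = 8570/(17 + 180) = 8570/197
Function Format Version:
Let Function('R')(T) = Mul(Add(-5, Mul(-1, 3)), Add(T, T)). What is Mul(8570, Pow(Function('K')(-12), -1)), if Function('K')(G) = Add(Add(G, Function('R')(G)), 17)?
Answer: Rational(8570, 197) ≈ 43.503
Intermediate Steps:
Function('R')(T) = Mul(-16, T) (Function('R')(T) = Mul(Add(-5, -3), Mul(2, T)) = Mul(-8, Mul(2, T)) = Mul(-16, T))
Function('K')(G) = Add(17, Mul(-15, G)) (Function('K')(G) = Add(Add(G, Mul(-16, G)), 17) = Add(Mul(-15, G), 17) = Add(17, Mul(-15, G)))
Mul(8570, Pow(Function('K')(-12), -1)) = Mul(8570, Pow(Add(17, Mul(-15, -12)), -1)) = Mul(8570, Pow(Add(17, 180), -1)) = Mul(8570, Pow(197, -1)) = Mul(8570, Rational(1, 197)) = Rational(8570, 197)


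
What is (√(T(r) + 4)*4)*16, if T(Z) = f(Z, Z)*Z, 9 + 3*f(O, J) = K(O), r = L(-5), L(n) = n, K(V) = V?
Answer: 64*√246/3 ≈ 334.60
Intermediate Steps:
r = -5
f(O, J) = -3 + O/3
T(Z) = Z*(-3 + Z/3) (T(Z) = (-3 + Z/3)*Z = Z*(-3 + Z/3))
(√(T(r) + 4)*4)*16 = (√((⅓)*(-5)*(-9 - 5) + 4)*4)*16 = (√((⅓)*(-5)*(-14) + 4)*4)*16 = (√(70/3 + 4)*4)*16 = (√(82/3)*4)*16 = ((√246/3)*4)*16 = (4*√246/3)*16 = 64*√246/3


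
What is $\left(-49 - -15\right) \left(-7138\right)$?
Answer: $242692$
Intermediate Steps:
$\left(-49 - -15\right) \left(-7138\right) = \left(-49 + 15\right) \left(-7138\right) = \left(-34\right) \left(-7138\right) = 242692$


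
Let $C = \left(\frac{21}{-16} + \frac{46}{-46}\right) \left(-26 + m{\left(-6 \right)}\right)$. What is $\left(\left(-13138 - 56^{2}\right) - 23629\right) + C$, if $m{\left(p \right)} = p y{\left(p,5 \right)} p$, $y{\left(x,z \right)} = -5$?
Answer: $- \frac{315413}{8} \approx -39427.0$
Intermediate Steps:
$m{\left(p \right)} = - 5 p^{2}$ ($m{\left(p \right)} = p \left(-5\right) p = - 5 p p = - 5 p^{2}$)
$C = \frac{3811}{8}$ ($C = \left(\frac{21}{-16} + \frac{46}{-46}\right) \left(-26 - 5 \left(-6\right)^{2}\right) = \left(21 \left(- \frac{1}{16}\right) + 46 \left(- \frac{1}{46}\right)\right) \left(-26 - 180\right) = \left(- \frac{21}{16} - 1\right) \left(-26 - 180\right) = \left(- \frac{37}{16}\right) \left(-206\right) = \frac{3811}{8} \approx 476.38$)
$\left(\left(-13138 - 56^{2}\right) - 23629\right) + C = \left(\left(-13138 - 56^{2}\right) - 23629\right) + \frac{3811}{8} = \left(\left(-13138 - 3136\right) - 23629\right) + \frac{3811}{8} = \left(-16274 - 23629\right) + \frac{3811}{8} = -39903 + \frac{3811}{8} = - \frac{315413}{8}$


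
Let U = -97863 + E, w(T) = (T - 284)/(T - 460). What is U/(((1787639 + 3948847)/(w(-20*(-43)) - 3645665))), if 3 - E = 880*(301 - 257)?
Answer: 177830260366/2048745 ≈ 86800.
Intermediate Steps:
E = -38717 (E = 3 - 880*(301 - 257) = 3 - 880*44 = 3 - 1*38720 = 3 - 38720 = -38717)
w(T) = (-284 + T)/(-460 + T)
U = -136580 (U = -97863 - 38717 = -136580)
U/(((1787639 + 3948847)/(w(-20*(-43)) - 3645665))) = -136580*((-284 - 20*(-43))/(-460 - 20*(-43)) - 3645665)/(1787639 + 3948847) = -(-248962462850/2868243 + 68290*(-284 + 860)/(2868243*(-460 + 860))) = -136580/(5736486/(576/400 - 3645665)) = -136580/(5736486/((1/400)*576 - 3645665)) = -136580/(5736486/(36/25 - 3645665)) = -136580/(5736486/(-91141589/25)) = -136580/(5736486*(-25/91141589)) = -136580/(-20487450/13020227) = -136580*(-13020227/20487450) = 177830260366/2048745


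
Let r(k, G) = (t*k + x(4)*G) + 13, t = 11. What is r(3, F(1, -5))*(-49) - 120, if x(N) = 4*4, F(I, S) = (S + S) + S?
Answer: 9386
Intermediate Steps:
F(I, S) = 3*S (F(I, S) = 2*S + S = 3*S)
x(N) = 16
r(k, G) = 13 + 11*k + 16*G (r(k, G) = (11*k + 16*G) + 13 = 13 + 11*k + 16*G)
r(3, F(1, -5))*(-49) - 120 = (13 + 11*3 + 16*(3*(-5)))*(-49) - 120 = (13 + 33 + 16*(-15))*(-49) - 120 = (13 + 33 - 240)*(-49) - 120 = -194*(-49) - 120 = 9506 - 120 = 9386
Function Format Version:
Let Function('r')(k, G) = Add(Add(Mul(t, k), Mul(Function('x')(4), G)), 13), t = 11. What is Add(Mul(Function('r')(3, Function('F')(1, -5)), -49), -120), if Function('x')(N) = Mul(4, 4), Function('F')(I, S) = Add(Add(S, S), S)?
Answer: 9386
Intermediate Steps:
Function('F')(I, S) = Mul(3, S) (Function('F')(I, S) = Add(Mul(2, S), S) = Mul(3, S))
Function('x')(N) = 16
Function('r')(k, G) = Add(13, Mul(11, k), Mul(16, G)) (Function('r')(k, G) = Add(Add(Mul(11, k), Mul(16, G)), 13) = Add(13, Mul(11, k), Mul(16, G)))
Add(Mul(Function('r')(3, Function('F')(1, -5)), -49), -120) = Add(Mul(Add(13, Mul(11, 3), Mul(16, Mul(3, -5))), -49), -120) = Add(Mul(Add(13, 33, Mul(16, -15)), -49), -120) = Add(Mul(Add(13, 33, -240), -49), -120) = Add(Mul(-194, -49), -120) = Add(9506, -120) = 9386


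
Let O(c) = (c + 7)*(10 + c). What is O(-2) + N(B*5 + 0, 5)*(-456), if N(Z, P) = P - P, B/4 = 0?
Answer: 40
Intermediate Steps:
B = 0 (B = 4*0 = 0)
O(c) = (7 + c)*(10 + c)
N(Z, P) = 0
O(-2) + N(B*5 + 0, 5)*(-456) = (70 + (-2)**2 + 17*(-2)) + 0*(-456) = (70 + 4 - 34) + 0 = 40 + 0 = 40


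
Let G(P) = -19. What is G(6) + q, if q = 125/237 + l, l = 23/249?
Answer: -120519/6557 ≈ -18.380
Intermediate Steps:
l = 23/249 (l = 23*(1/249) = 23/249 ≈ 0.092369)
q = 4064/6557 (q = 125/237 + 23/249 = 4064/6557 ≈ 0.61980)
G(6) + q = -19 + 4064/6557 = -120519/6557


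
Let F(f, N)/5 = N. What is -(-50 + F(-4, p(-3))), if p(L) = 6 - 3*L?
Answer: -25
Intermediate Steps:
F(f, N) = 5*N
-(-50 + F(-4, p(-3))) = -(-50 + 5*(6 - 3*(-3))) = -(-50 + 5*(6 + 9)) = -(-50 + 5*15) = -(-50 + 75) = -1*25 = -25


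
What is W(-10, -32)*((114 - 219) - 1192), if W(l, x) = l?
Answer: 12970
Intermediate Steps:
W(-10, -32)*((114 - 219) - 1192) = -10*((114 - 219) - 1192) = -10*(-105 - 1192) = -10*(-1297) = 12970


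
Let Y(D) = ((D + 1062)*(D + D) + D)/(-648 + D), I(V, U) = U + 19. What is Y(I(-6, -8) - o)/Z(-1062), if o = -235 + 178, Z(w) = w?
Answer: 38437/153990 ≈ 0.24961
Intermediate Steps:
I(V, U) = 19 + U
o = -57
Y(D) = (D + 2*D*(1062 + D))/(-648 + D) (Y(D) = ((1062 + D)*(2*D) + D)/(-648 + D) = (2*D*(1062 + D) + D)/(-648 + D) = (D + 2*D*(1062 + D))/(-648 + D))
Y(I(-6, -8) - o)/Z(-1062) = (((19 - 8) - 1*(-57))*(2125 + 2*((19 - 8) - 1*(-57)))/(-648 + ((19 - 8) - 1*(-57))))/(-1062) = ((11 + 57)*(2125 + 2*(11 + 57))/(-648 + (11 + 57)))*(-1/1062) = (68*(2125 + 2*68)/(-648 + 68))*(-1/1062) = (68*(2125 + 136)/(-580))*(-1/1062) = (68*(-1/580)*2261)*(-1/1062) = -38437/145*(-1/1062) = 38437/153990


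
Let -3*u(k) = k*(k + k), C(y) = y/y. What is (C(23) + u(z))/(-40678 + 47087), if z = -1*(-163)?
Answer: -53135/19227 ≈ -2.7636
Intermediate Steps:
C(y) = 1
z = 163
u(k) = -2*k**2/3 (u(k) = -k*(k + k)/3 = -k*2*k/3 = -2*k**2/3)
(C(23) + u(z))/(-40678 + 47087) = (1 - 2/3*163**2)/(-40678 + 47087) = (1 - 2/3*26569)/6409 = (1 - 53138/3)*(1/6409) = -53135/3*1/6409 = -53135/19227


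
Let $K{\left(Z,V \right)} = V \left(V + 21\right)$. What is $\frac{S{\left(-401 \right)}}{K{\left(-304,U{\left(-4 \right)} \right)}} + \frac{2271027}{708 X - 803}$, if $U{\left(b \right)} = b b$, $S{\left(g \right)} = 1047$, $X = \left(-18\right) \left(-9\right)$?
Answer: $\frac{1463693955}{67424656} \approx 21.709$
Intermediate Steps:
$X = 162$
$U{\left(b \right)} = b^{2}$
$K{\left(Z,V \right)} = V \left(21 + V\right)$
$\frac{S{\left(-401 \right)}}{K{\left(-304,U{\left(-4 \right)} \right)}} + \frac{2271027}{708 X - 803} = \frac{1047}{\left(-4\right)^{2} \left(21 + \left(-4\right)^{2}\right)} + \frac{2271027}{708 \cdot 162 - 803} = \frac{1047}{16 \left(21 + 16\right)} + \frac{2271027}{114696 - 803} = \frac{1047}{16 \cdot 37} + \frac{2271027}{113893} = \frac{1047}{592} + 2271027 \cdot \frac{1}{113893} = 1047 \cdot \frac{1}{592} + \frac{2271027}{113893} = \frac{1047}{592} + \frac{2271027}{113893} = \frac{1463693955}{67424656}$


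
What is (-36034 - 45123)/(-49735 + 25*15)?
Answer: 81157/49360 ≈ 1.6442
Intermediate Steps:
(-36034 - 45123)/(-49735 + 25*15) = -81157/(-49735 + 375) = -81157/(-49360) = -81157*(-1/49360) = 81157/49360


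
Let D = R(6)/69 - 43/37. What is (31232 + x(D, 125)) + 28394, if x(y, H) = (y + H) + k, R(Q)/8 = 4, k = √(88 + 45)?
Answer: 152542520/2553 + √133 ≈ 59762.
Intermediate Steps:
k = √133 ≈ 11.533
R(Q) = 32 (R(Q) = 8*4 = 32)
D = -1783/2553 (D = 32/69 - 43/37 = -1783/2553 ≈ -0.69839)
x(y, H) = H + y + √133 (x(y, H) = (y + H) + √133 = (H + y) + √133 = H + y + √133)
(31232 + x(D, 125)) + 28394 = (31232 + (125 - 1783/2553 + √133)) + 28394 = (31232 + (317342/2553 + √133)) + 28394 = (80052638/2553 + √133) + 28394 = 152542520/2553 + √133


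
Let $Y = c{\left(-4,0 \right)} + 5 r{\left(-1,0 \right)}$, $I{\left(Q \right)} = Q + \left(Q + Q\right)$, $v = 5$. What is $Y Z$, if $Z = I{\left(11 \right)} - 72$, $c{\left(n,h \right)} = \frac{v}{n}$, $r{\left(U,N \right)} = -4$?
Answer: $\frac{3315}{4} \approx 828.75$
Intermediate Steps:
$c{\left(n,h \right)} = \frac{5}{n}$
$I{\left(Q \right)} = 3 Q$ ($I{\left(Q \right)} = Q + 2 Q = 3 Q$)
$Z = -39$ ($Z = 3 \cdot 11 - 72 = 33 - 72 = -39$)
$Y = - \frac{85}{4}$ ($Y = \frac{5}{-4} + 5 \left(-4\right) = 5 \left(- \frac{1}{4}\right) - 20 = - \frac{5}{4} - 20 = - \frac{85}{4} \approx -21.25$)
$Y Z = \left(- \frac{85}{4}\right) \left(-39\right) = \frac{3315}{4}$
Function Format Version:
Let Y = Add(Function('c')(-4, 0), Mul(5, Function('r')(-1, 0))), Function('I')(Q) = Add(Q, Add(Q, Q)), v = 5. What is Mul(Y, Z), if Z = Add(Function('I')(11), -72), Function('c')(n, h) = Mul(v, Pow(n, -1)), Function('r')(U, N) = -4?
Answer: Rational(3315, 4) ≈ 828.75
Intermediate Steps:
Function('c')(n, h) = Mul(5, Pow(n, -1))
Function('I')(Q) = Mul(3, Q) (Function('I')(Q) = Add(Q, Mul(2, Q)) = Mul(3, Q))
Z = -39 (Z = Add(Mul(3, 11), -72) = Add(33, -72) = -39)
Y = Rational(-85, 4) (Y = Add(Mul(5, Pow(-4, -1)), Mul(5, -4)) = Add(Mul(5, Rational(-1, 4)), -20) = Add(Rational(-5, 4), -20) = Rational(-85, 4) ≈ -21.250)
Mul(Y, Z) = Mul(Rational(-85, 4), -39) = Rational(3315, 4)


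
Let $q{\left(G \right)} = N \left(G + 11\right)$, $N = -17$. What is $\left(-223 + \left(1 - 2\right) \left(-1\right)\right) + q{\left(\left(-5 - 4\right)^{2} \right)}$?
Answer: $-1786$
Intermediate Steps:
$q{\left(G \right)} = -187 - 17 G$ ($q{\left(G \right)} = - 17 \left(G + 11\right) = - 17 \left(11 + G\right) = -187 - 17 G$)
$\left(-223 + \left(1 - 2\right) \left(-1\right)\right) + q{\left(\left(-5 - 4\right)^{2} \right)} = \left(-223 + \left(1 - 2\right) \left(-1\right)\right) - \left(187 + 17 \left(-5 - 4\right)^{2}\right) = \left(-223 - -1\right) - \left(187 + 17 \left(-9\right)^{2}\right) = \left(-223 + 1\right) - 1564 = -222 - 1564 = -1786$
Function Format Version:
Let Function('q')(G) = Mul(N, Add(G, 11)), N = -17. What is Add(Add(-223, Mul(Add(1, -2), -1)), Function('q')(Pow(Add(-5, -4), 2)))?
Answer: -1786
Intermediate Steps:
Function('q')(G) = Add(-187, Mul(-17, G)) (Function('q')(G) = Mul(-17, Add(G, 11)) = Mul(-17, Add(11, G)) = Add(-187, Mul(-17, G)))
Add(Add(-223, Mul(Add(1, -2), -1)), Function('q')(Pow(Add(-5, -4), 2))) = Add(Add(-223, Mul(Add(1, -2), -1)), Add(-187, Mul(-17, Pow(Add(-5, -4), 2)))) = Add(Add(-223, Mul(-1, -1)), Add(-187, Mul(-17, Pow(-9, 2)))) = Add(Add(-223, 1), Add(-187, Mul(-17, 81))) = Add(-222, Add(-187, -1377)) = Add(-222, -1564) = -1786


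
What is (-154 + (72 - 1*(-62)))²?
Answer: 400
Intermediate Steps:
(-154 + (72 - 1*(-62)))² = (-154 + (72 + 62))² = (-154 + 134)² = (-20)² = 400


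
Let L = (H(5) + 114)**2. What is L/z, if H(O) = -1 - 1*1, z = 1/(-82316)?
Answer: -1032571904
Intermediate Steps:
z = -1/82316 ≈ -1.2148e-5
H(O) = -2 (H(O) = -1 - 1 = -2)
L = 12544 (L = (-2 + 114)**2 = 112**2 = 12544)
L/z = 12544/(-1/82316) = 12544*(-82316) = -1032571904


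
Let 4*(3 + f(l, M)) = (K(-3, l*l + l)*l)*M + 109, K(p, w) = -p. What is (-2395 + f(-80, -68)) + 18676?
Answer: 81541/4 ≈ 20385.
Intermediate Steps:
f(l, M) = 97/4 + 3*M*l/4 (f(l, M) = -3 + (((-1*(-3))*l)*M + 109)/4 = -3 + ((3*l)*M + 109)/4 = -3 + (3*M*l + 109)/4 = -3 + (109 + 3*M*l)/4 = -3 + (109/4 + 3*M*l/4) = 97/4 + 3*M*l/4)
(-2395 + f(-80, -68)) + 18676 = (-2395 + (97/4 + (¾)*(-68)*(-80))) + 18676 = (-2395 + (97/4 + 4080)) + 18676 = (-2395 + 16417/4) + 18676 = 6837/4 + 18676 = 81541/4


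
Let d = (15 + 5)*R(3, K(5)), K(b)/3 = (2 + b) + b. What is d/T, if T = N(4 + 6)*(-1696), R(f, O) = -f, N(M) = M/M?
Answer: 15/424 ≈ 0.035377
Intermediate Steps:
N(M) = 1
K(b) = 6 + 6*b (K(b) = 3*((2 + b) + b) = 3*(2 + 2*b) = 6 + 6*b)
T = -1696 (T = 1*(-1696) = -1696)
d = -60 (d = (15 + 5)*(-1*3) = 20*(-3) = -60)
d/T = -60/(-1696) = -60*(-1/1696) = 15/424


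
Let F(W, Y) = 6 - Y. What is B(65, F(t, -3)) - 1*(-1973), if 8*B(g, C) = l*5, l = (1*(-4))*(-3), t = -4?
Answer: 3961/2 ≈ 1980.5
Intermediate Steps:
l = 12 (l = -4*(-3) = 12)
B(g, C) = 15/2 (B(g, C) = (12*5)/8 = (⅛)*60 = 15/2)
B(65, F(t, -3)) - 1*(-1973) = 15/2 - 1*(-1973) = 15/2 + 1973 = 3961/2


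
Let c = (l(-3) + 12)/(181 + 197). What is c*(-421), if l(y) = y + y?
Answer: -421/63 ≈ -6.6825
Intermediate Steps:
l(y) = 2*y
c = 1/63 (c = (2*(-3) + 12)/(181 + 197) = (-6 + 12)/378 = 6*(1/378) = 1/63 ≈ 0.015873)
c*(-421) = (1/63)*(-421) = -421/63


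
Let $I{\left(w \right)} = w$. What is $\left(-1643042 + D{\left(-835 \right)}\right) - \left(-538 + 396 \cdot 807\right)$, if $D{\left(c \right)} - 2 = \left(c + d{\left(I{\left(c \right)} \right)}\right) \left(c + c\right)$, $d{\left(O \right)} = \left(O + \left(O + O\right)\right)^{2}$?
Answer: $-10479859374$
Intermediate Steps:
$d{\left(O \right)} = 9 O^{2}$ ($d{\left(O \right)} = \left(O + 2 O\right)^{2} = \left(3 O\right)^{2} = 9 O^{2}$)
$D{\left(c \right)} = 2 + 2 c \left(c + 9 c^{2}\right)$ ($D{\left(c \right)} = 2 + \left(c + 9 c^{2}\right) \left(c + c\right) = 2 + \left(c + 9 c^{2}\right) 2 c = 2 + 2 c \left(c + 9 c^{2}\right)$)
$\left(-1643042 + D{\left(-835 \right)}\right) - \left(-538 + 396 \cdot 807\right) = \left(-1643042 + \left(2 + 2 \left(-835\right)^{2} + 18 \left(-835\right)^{3}\right)\right) - \left(-538 + 396 \cdot 807\right) = \left(-1643042 + \left(2 + 2 \cdot 697225 + 18 \left(-582182875\right)\right)\right) - \left(-538 + 319572\right) = \left(-1643042 + \left(2 + 1394450 - 10479291750\right)\right) - 319034 = \left(-1643042 - 10477897298\right) - 319034 = -10479540340 - 319034 = -10479859374$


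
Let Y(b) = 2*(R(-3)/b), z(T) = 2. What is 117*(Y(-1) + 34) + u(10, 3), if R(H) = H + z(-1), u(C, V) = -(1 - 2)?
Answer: 4213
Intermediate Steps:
u(C, V) = 1 (u(C, V) = -1*(-1) = 1)
R(H) = 2 + H (R(H) = H + 2 = 2 + H)
Y(b) = -2/b (Y(b) = 2*((2 - 3)/b) = 2*(-1/b) = -2/b)
117*(Y(-1) + 34) + u(10, 3) = 117*(-2/(-1) + 34) + 1 = 117*(-2*(-1) + 34) + 1 = 117*(2 + 34) + 1 = 117*36 + 1 = 4212 + 1 = 4213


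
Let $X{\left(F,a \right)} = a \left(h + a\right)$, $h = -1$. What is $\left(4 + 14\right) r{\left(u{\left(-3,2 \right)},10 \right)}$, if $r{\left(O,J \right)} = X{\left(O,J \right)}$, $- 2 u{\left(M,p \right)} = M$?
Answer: $1620$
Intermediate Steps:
$u{\left(M,p \right)} = - \frac{M}{2}$
$X{\left(F,a \right)} = a \left(-1 + a\right)$
$r{\left(O,J \right)} = J \left(-1 + J\right)$
$\left(4 + 14\right) r{\left(u{\left(-3,2 \right)},10 \right)} = \left(4 + 14\right) 10 \left(-1 + 10\right) = 18 \cdot 10 \cdot 9 = 18 \cdot 90 = 1620$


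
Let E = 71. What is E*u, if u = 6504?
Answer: 461784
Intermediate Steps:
E*u = 71*6504 = 461784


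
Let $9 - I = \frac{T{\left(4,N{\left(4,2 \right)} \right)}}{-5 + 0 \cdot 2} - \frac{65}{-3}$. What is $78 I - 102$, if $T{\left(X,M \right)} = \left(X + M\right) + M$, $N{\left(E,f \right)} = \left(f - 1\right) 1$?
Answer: $- \frac{4982}{5} \approx -996.4$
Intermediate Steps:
$N{\left(E,f \right)} = -1 + f$ ($N{\left(E,f \right)} = \left(-1 + f\right) 1 = -1 + f$)
$T{\left(X,M \right)} = X + 2 M$ ($T{\left(X,M \right)} = \left(M + X\right) + M = X + 2 M$)
$I = - \frac{172}{15}$ ($I = 9 - \left(\frac{4 + 2 \left(-1 + 2\right)}{-5 + 0 \cdot 2} - \frac{65}{-3}\right) = 9 - \left(\frac{4 + 2 \cdot 1}{-5 + 0} - - \frac{65}{3}\right) = 9 - \left(\frac{4 + 2}{-5} + \frac{65}{3}\right) = 9 - \left(6 \left(- \frac{1}{5}\right) + \frac{65}{3}\right) = 9 - \left(- \frac{6}{5} + \frac{65}{3}\right) = 9 - \frac{307}{15} = - \frac{172}{15} \approx -11.467$)
$78 I - 102 = 78 \left(- \frac{172}{15}\right) - 102 = - \frac{4472}{5} - 102 = - \frac{4982}{5}$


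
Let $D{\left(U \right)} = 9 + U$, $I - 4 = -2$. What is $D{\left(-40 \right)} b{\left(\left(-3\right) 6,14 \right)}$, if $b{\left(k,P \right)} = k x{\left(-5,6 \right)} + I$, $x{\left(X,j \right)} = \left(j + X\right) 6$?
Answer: $3286$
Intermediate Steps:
$I = 2$ ($I = 4 - 2 = 2$)
$x{\left(X,j \right)} = 6 X + 6 j$ ($x{\left(X,j \right)} = \left(X + j\right) 6 = 6 X + 6 j$)
$b{\left(k,P \right)} = 2 + 6 k$ ($b{\left(k,P \right)} = k \left(6 \left(-5\right) + 6 \cdot 6\right) + 2 = k \left(-30 + 36\right) + 2 = k 6 + 2 = 6 k + 2 = 2 + 6 k$)
$D{\left(-40 \right)} b{\left(\left(-3\right) 6,14 \right)} = \left(9 - 40\right) \left(2 + 6 \left(\left(-3\right) 6\right)\right) = - 31 \left(2 + 6 \left(-18\right)\right) = - 31 \left(2 - 108\right) = \left(-31\right) \left(-106\right) = 3286$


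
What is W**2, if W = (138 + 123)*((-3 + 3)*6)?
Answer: 0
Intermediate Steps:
W = 0 (W = 261*(0*6) = 261*0 = 0)
W**2 = 0**2 = 0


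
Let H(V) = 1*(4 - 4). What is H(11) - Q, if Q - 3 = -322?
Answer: 319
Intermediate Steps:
H(V) = 0 (H(V) = 1*0 = 0)
Q = -319 (Q = 3 - 322 = -319)
H(11) - Q = 0 - 1*(-319) = 0 + 319 = 319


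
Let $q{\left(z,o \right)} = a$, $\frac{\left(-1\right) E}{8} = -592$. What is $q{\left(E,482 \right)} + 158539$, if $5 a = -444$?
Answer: $\frac{792251}{5} \approx 1.5845 \cdot 10^{5}$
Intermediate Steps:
$E = 4736$ ($E = \left(-8\right) \left(-592\right) = 4736$)
$a = - \frac{444}{5}$ ($a = \frac{1}{5} \left(-444\right) = - \frac{444}{5} \approx -88.8$)
$q{\left(z,o \right)} = - \frac{444}{5}$
$q{\left(E,482 \right)} + 158539 = - \frac{444}{5} + 158539 = \frac{792251}{5}$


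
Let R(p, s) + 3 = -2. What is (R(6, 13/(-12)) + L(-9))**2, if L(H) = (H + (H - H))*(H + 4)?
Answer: 1600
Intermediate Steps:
R(p, s) = -5 (R(p, s) = -3 - 2 = -5)
L(H) = H*(4 + H) (L(H) = (H + 0)*(4 + H) = H*(4 + H))
(R(6, 13/(-12)) + L(-9))**2 = (-5 - 9*(4 - 9))**2 = (-5 - 9*(-5))**2 = (-5 + 45)**2 = 40**2 = 1600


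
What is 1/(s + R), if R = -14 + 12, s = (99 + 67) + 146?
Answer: 1/310 ≈ 0.0032258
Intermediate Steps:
s = 312 (s = 166 + 146 = 312)
R = -2
1/(s + R) = 1/(312 - 2) = 1/310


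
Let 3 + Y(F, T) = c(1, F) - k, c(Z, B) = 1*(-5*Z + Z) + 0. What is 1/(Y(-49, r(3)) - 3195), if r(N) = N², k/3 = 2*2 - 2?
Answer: -1/3208 ≈ -0.00031172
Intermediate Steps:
c(Z, B) = -4*Z (c(Z, B) = 1*(-4*Z) + 0 = -4*Z + 0 = -4*Z)
k = 6 (k = 3*(2*2 - 2) = 3*(4 - 2) = 3*2 = 6)
Y(F, T) = -13 (Y(F, T) = -3 + (-4*1 - 1*6) = -3 + (-4 - 6) = -3 - 10 = -13)
1/(Y(-49, r(3)) - 3195) = 1/(-13 - 3195) = 1/(-3208) = -1/3208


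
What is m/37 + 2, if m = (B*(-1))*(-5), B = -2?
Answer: 64/37 ≈ 1.7297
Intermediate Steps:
m = -10 (m = -2*(-1)*(-5) = 2*(-5) = -10)
m/37 + 2 = -10/37 + 2 = 64/37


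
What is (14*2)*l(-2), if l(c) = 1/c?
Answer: -14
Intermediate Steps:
l(c) = 1/c
(14*2)*l(-2) = (14*2)/(-2) = 28*(-½) = -14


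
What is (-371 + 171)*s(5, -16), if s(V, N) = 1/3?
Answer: -200/3 ≈ -66.667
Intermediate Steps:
s(V, N) = ⅓
(-371 + 171)*s(5, -16) = (-371 + 171)*(⅓) = -200*⅓ = -200/3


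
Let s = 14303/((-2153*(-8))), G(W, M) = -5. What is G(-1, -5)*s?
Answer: -71515/17224 ≈ -4.1521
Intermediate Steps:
s = 14303/17224 ≈ 0.83041
G(-1, -5)*s = -5*14303/17224 = -71515/17224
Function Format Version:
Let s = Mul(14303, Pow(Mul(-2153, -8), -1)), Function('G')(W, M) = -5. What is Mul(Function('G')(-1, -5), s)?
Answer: Rational(-71515, 17224) ≈ -4.1521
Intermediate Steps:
s = Rational(14303, 17224) (s = Mul(14303, Pow(17224, -1)) = Mul(14303, Rational(1, 17224)) = Rational(14303, 17224) ≈ 0.83041)
Mul(Function('G')(-1, -5), s) = Mul(-5, Rational(14303, 17224)) = Rational(-71515, 17224)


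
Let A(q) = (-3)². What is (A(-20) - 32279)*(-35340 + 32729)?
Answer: 84256970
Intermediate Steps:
A(q) = 9
(A(-20) - 32279)*(-35340 + 32729) = (9 - 32279)*(-35340 + 32729) = -32270*(-2611) = 84256970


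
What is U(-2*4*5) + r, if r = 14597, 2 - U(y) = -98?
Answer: 14697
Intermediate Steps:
U(y) = 100 (U(y) = 2 - 1*(-98) = 2 + 98 = 100)
U(-2*4*5) + r = 100 + 14597 = 14697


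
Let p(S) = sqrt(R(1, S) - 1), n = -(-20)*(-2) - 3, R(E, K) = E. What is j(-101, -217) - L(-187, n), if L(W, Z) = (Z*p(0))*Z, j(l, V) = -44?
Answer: -44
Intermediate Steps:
n = -43 (n = -4*10 - 3 = -40 - 3 = -43)
p(S) = 0 (p(S) = sqrt(1 - 1) = sqrt(0) = 0)
L(W, Z) = 0 (L(W, Z) = (Z*0)*Z = 0*Z = 0)
j(-101, -217) - L(-187, n) = -44 - 1*0 = -44 + 0 = -44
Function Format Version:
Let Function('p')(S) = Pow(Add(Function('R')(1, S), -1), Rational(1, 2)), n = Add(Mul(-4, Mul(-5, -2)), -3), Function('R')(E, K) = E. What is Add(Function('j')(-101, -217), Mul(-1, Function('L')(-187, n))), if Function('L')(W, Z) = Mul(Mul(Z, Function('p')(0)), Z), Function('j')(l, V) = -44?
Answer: -44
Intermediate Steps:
n = -43 (n = Add(Mul(-4, 10), -3) = Add(-40, -3) = -43)
Function('p')(S) = 0 (Function('p')(S) = Pow(Add(1, -1), Rational(1, 2)) = Pow(0, Rational(1, 2)) = 0)
Function('L')(W, Z) = 0 (Function('L')(W, Z) = Mul(Mul(Z, 0), Z) = Mul(0, Z) = 0)
Add(Function('j')(-101, -217), Mul(-1, Function('L')(-187, n))) = Add(-44, Mul(-1, 0)) = Add(-44, 0) = -44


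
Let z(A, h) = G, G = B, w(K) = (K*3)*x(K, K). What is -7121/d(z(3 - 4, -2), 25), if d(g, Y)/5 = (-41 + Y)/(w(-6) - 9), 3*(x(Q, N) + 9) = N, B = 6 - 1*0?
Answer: 1345869/80 ≈ 16823.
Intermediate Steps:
B = 6 (B = 6 + 0 = 6)
x(Q, N) = -9 + N/3
w(K) = 3*K*(-9 + K/3) (w(K) = (K*3)*(-9 + K/3) = (3*K)*(-9 + K/3) = 3*K*(-9 + K/3))
G = 6
z(A, h) = 6
d(g, Y) = -205/189 + 5*Y/189 (d(g, Y) = 5*((-41 + Y)/(-6*(-27 - 6) - 9)) = 5*((-41 + Y)/(-6*(-33) - 9)) = 5*((-41 + Y)/(198 - 9)) = 5*((-41 + Y)/189) = 5*((-41 + Y)*(1/189)) = 5*(-41/189 + Y/189) = -205/189 + 5*Y/189)
-7121/d(z(3 - 4, -2), 25) = -7121/(-205/189 + (5/189)*25) = -7121/(-205/189 + 125/189) = -7121/(-80/189) = -7121*(-189/80) = 1345869/80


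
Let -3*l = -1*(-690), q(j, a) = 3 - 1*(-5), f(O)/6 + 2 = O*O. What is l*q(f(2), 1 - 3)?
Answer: -1840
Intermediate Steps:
f(O) = -12 + 6*O² (f(O) = -12 + 6*(O*O) = -12 + 6*O²)
q(j, a) = 8 (q(j, a) = 3 + 5 = 8)
l = -230 (l = -(-1)*(-690)/3 = -⅓*690 = -230)
l*q(f(2), 1 - 3) = -230*8 = -1840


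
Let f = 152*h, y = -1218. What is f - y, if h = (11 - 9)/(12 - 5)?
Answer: 8830/7 ≈ 1261.4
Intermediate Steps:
h = 2/7 ≈ 0.28571
f = 304/7 (f = 152*(2/7) = 304/7 ≈ 43.429)
f - y = 304/7 - 1*(-1218) = 304/7 + 1218 = 8830/7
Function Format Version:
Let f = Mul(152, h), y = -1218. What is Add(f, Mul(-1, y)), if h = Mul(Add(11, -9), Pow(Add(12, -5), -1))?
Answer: Rational(8830, 7) ≈ 1261.4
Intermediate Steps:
h = Rational(2, 7) (h = Mul(2, Pow(7, -1)) = Mul(2, Rational(1, 7)) = Rational(2, 7) ≈ 0.28571)
f = Rational(304, 7) (f = Mul(152, Rational(2, 7)) = Rational(304, 7) ≈ 43.429)
Add(f, Mul(-1, y)) = Add(Rational(304, 7), Mul(-1, -1218)) = Add(Rational(304, 7), 1218) = Rational(8830, 7)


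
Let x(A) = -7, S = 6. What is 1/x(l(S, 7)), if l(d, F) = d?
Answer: -⅐ ≈ -0.14286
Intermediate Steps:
1/x(l(S, 7)) = 1/(-7) = -⅐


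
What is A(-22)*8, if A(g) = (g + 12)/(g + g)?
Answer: 20/11 ≈ 1.8182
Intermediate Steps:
A(g) = (12 + g)/(2*g) (A(g) = (12 + g)/((2*g)) = (12 + g)*(1/(2*g)) = (12 + g)/(2*g))
A(-22)*8 = ((1/2)*(12 - 22)/(-22))*8 = ((1/2)*(-1/22)*(-10))*8 = (5/22)*8 = 20/11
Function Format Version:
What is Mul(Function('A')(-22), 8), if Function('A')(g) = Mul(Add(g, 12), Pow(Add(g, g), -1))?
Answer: Rational(20, 11) ≈ 1.8182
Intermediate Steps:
Function('A')(g) = Mul(Rational(1, 2), Pow(g, -1), Add(12, g)) (Function('A')(g) = Mul(Add(12, g), Pow(Mul(2, g), -1)) = Mul(Add(12, g), Mul(Rational(1, 2), Pow(g, -1))) = Mul(Rational(1, 2), Pow(g, -1), Add(12, g)))
Mul(Function('A')(-22), 8) = Mul(Mul(Rational(1, 2), Pow(-22, -1), Add(12, -22)), 8) = Mul(Mul(Rational(1, 2), Rational(-1, 22), -10), 8) = Mul(Rational(5, 22), 8) = Rational(20, 11)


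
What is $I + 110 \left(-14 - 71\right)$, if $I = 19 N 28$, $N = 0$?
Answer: $-9350$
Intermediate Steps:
$I = 0$ ($I = 19 \cdot 0 \cdot 28 = 0 \cdot 28 = 0$)
$I + 110 \left(-14 - 71\right) = 0 + 110 \left(-14 - 71\right) = 0 + 110 \left(-85\right) = 0 - 9350 = -9350$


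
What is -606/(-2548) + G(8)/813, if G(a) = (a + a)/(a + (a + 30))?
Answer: 5675989/23822526 ≈ 0.23826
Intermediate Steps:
G(a) = 2*a/(30 + 2*a) (G(a) = (2*a)/(a + (30 + a)) = (2*a)/(30 + 2*a) = 2*a/(30 + 2*a))
-606/(-2548) + G(8)/813 = -606/(-2548) + (8/(15 + 8))/813 = -606*(-1/2548) + (8/23)*(1/813) = 303/1274 + (8*(1/23))*(1/813) = 303/1274 + (8/23)*(1/813) = 303/1274 + 8/18699 = 5675989/23822526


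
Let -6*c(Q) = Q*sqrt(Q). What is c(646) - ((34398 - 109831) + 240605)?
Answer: -165172 - 323*sqrt(646)/3 ≈ -1.6791e+5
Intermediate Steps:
c(Q) = -Q**(3/2)/6 (c(Q) = -Q*sqrt(Q)/6 = -Q**(3/2)/6)
c(646) - ((34398 - 109831) + 240605) = -323*sqrt(646)/3 - ((34398 - 109831) + 240605) = -323*sqrt(646)/3 - (-75433 + 240605) = -323*sqrt(646)/3 - 1*165172 = -323*sqrt(646)/3 - 165172 = -165172 - 323*sqrt(646)/3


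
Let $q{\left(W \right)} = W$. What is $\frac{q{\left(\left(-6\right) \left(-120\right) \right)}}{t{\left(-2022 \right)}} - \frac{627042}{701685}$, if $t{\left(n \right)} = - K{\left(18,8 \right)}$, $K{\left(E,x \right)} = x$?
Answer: $- \frac{21259564}{233895} \approx -90.894$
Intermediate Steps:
$t{\left(n \right)} = -8$ ($t{\left(n \right)} = \left(-1\right) 8 = -8$)
$\frac{q{\left(\left(-6\right) \left(-120\right) \right)}}{t{\left(-2022 \right)}} - \frac{627042}{701685} = \frac{\left(-6\right) \left(-120\right)}{-8} - \frac{627042}{701685} = 720 \left(- \frac{1}{8}\right) - \frac{209014}{233895} = -90 - \frac{209014}{233895} = - \frac{21259564}{233895}$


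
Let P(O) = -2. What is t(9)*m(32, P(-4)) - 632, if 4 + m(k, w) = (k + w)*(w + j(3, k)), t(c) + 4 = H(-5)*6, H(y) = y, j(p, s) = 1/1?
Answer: 524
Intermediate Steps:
j(p, s) = 1
t(c) = -34 (t(c) = -4 - 5*6 = -4 - 30 = -34)
m(k, w) = -4 + (1 + w)*(k + w) (m(k, w) = -4 + (k + w)*(w + 1) = -4 + (k + w)*(1 + w) = -4 + (1 + w)*(k + w))
t(9)*m(32, P(-4)) - 632 = -34*(-4 + 32 - 2 + (-2)² + 32*(-2)) - 632 = -34*(-4 + 32 - 2 + 4 - 64) - 632 = -34*(-34) - 632 = 1156 - 632 = 524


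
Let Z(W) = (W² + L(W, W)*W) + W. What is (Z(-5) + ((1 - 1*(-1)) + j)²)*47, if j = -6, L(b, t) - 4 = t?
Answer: 1927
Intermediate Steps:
L(b, t) = 4 + t
Z(W) = W + W² + W*(4 + W) (Z(W) = (W² + (4 + W)*W) + W = (W² + W*(4 + W)) + W = W + W² + W*(4 + W))
(Z(-5) + ((1 - 1*(-1)) + j)²)*47 = (-5*(5 + 2*(-5)) + ((1 - 1*(-1)) - 6)²)*47 = (-5*(5 - 10) + ((1 + 1) - 6)²)*47 = (-5*(-5) + (2 - 6)²)*47 = (25 + (-4)²)*47 = (25 + 16)*47 = 41*47 = 1927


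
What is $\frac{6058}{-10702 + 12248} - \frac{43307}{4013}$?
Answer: $- \frac{21320934}{3102049} \approx -6.8732$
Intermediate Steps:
$\frac{6058}{-10702 + 12248} - \frac{43307}{4013} = \frac{6058}{1546} - \frac{43307}{4013} = 6058 \cdot \frac{1}{1546} - \frac{43307}{4013} = \frac{3029}{773} - \frac{43307}{4013} = - \frac{21320934}{3102049}$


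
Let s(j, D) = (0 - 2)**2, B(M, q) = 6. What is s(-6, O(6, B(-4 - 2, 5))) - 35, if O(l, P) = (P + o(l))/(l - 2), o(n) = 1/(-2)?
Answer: -31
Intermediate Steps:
o(n) = -1/2
O(l, P) = (-1/2 + P)/(-2 + l) (O(l, P) = (P - 1/2)/(l - 2) = (-1/2 + P)/(-2 + l))
s(j, D) = 4 (s(j, D) = (-2)**2 = 4)
s(-6, O(6, B(-4 - 2, 5))) - 35 = 4 - 35 = -31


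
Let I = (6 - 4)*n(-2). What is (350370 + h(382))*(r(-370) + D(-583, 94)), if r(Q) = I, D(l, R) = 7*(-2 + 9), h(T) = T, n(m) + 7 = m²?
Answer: 15082336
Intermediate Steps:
n(m) = -7 + m²
D(l, R) = 49 (D(l, R) = 7*7 = 49)
I = -6 (I = (6 - 4)*(-7 + (-2)²) = 2*(-7 + 4) = 2*(-3) = -6)
r(Q) = -6
(350370 + h(382))*(r(-370) + D(-583, 94)) = (350370 + 382)*(-6 + 49) = 350752*43 = 15082336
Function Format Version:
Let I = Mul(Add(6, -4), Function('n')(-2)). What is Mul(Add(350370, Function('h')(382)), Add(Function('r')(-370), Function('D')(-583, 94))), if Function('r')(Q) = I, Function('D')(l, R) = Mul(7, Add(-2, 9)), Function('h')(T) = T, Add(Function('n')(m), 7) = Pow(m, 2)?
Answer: 15082336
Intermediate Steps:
Function('n')(m) = Add(-7, Pow(m, 2))
Function('D')(l, R) = 49 (Function('D')(l, R) = Mul(7, 7) = 49)
I = -6 (I = Mul(Add(6, -4), Add(-7, Pow(-2, 2))) = Mul(2, Add(-7, 4)) = Mul(2, -3) = -6)
Function('r')(Q) = -6
Mul(Add(350370, Function('h')(382)), Add(Function('r')(-370), Function('D')(-583, 94))) = Mul(Add(350370, 382), Add(-6, 49)) = Mul(350752, 43) = 15082336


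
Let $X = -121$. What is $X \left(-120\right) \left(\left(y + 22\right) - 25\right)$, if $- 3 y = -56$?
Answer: $227480$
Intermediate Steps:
$y = \frac{56}{3}$ ($y = \left(- \frac{1}{3}\right) \left(-56\right) = \frac{56}{3} \approx 18.667$)
$X \left(-120\right) \left(\left(y + 22\right) - 25\right) = \left(-121\right) \left(-120\right) \left(\left(\frac{56}{3} + 22\right) - 25\right) = 14520 \left(\frac{122}{3} - 25\right) = 14520 \cdot \frac{47}{3} = 227480$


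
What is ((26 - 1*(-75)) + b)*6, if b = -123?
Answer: -132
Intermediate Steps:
((26 - 1*(-75)) + b)*6 = ((26 - 1*(-75)) - 123)*6 = ((26 + 75) - 123)*6 = (101 - 123)*6 = -22*6 = -132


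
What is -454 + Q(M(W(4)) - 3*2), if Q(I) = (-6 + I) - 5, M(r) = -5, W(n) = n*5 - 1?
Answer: -476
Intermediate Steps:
W(n) = -1 + 5*n (W(n) = 5*n - 1 = -1 + 5*n)
Q(I) = -11 + I
-454 + Q(M(W(4)) - 3*2) = -454 + (-11 + (-5 - 3*2)) = -454 + (-11 + (-5 - 6)) = -454 + (-11 - 11) = -454 - 22 = -476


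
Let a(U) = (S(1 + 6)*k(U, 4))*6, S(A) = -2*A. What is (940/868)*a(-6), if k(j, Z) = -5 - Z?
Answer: 25380/31 ≈ 818.71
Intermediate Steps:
a(U) = 756 (a(U) = ((-2*(1 + 6))*(-5 - 1*4))*6 = ((-2*7)*(-5 - 4))*6 = -14*(-9)*6 = 126*6 = 756)
(940/868)*a(-6) = (940/868)*756 = (940*(1/868))*756 = (235/217)*756 = 25380/31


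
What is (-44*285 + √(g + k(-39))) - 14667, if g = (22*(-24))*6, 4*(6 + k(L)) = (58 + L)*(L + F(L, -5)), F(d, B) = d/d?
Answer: -27207 + I*√13418/2 ≈ -27207.0 + 57.918*I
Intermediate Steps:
F(d, B) = 1
k(L) = -6 + (1 + L)*(58 + L)/4 (k(L) = -6 + ((58 + L)*(L + 1))/4 = -6 + ((58 + L)*(1 + L))/4 = -6 + ((1 + L)*(58 + L))/4 = -6 + (1 + L)*(58 + L)/4)
g = -3168 (g = -528*6 = -3168)
(-44*285 + √(g + k(-39))) - 14667 = (-44*285 + √(-3168 + (17/2 + (¼)*(-39)² + (59/4)*(-39)))) - 14667 = (-12540 + √(-3168 + (17/2 + (¼)*1521 - 2301/4))) - 14667 = (-12540 + √(-3168 + (17/2 + 1521/4 - 2301/4))) - 14667 = (-12540 + √(-3168 - 373/2)) - 14667 = (-12540 + √(-6709/2)) - 14667 = (-12540 + I*√13418/2) - 14667 = -27207 + I*√13418/2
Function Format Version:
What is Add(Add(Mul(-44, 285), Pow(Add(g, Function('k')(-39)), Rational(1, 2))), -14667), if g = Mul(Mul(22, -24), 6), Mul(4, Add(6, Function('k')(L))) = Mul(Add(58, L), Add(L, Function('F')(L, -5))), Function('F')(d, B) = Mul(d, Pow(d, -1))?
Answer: Add(-27207, Mul(Rational(1, 2), I, Pow(13418, Rational(1, 2)))) ≈ Add(-27207., Mul(57.918, I))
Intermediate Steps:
Function('F')(d, B) = 1
Function('k')(L) = Add(-6, Mul(Rational(1, 4), Add(1, L), Add(58, L))) (Function('k')(L) = Add(-6, Mul(Rational(1, 4), Mul(Add(58, L), Add(L, 1)))) = Add(-6, Mul(Rational(1, 4), Mul(Add(58, L), Add(1, L)))) = Add(-6, Mul(Rational(1, 4), Mul(Add(1, L), Add(58, L)))) = Add(-6, Mul(Rational(1, 4), Add(1, L), Add(58, L))))
g = -3168 (g = Mul(-528, 6) = -3168)
Add(Add(Mul(-44, 285), Pow(Add(g, Function('k')(-39)), Rational(1, 2))), -14667) = Add(Add(Mul(-44, 285), Pow(Add(-3168, Add(Rational(17, 2), Mul(Rational(1, 4), Pow(-39, 2)), Mul(Rational(59, 4), -39))), Rational(1, 2))), -14667) = Add(Add(-12540, Pow(Add(-3168, Add(Rational(17, 2), Mul(Rational(1, 4), 1521), Rational(-2301, 4))), Rational(1, 2))), -14667) = Add(Add(-12540, Pow(Add(-3168, Add(Rational(17, 2), Rational(1521, 4), Rational(-2301, 4))), Rational(1, 2))), -14667) = Add(Add(-12540, Pow(Add(-3168, Rational(-373, 2)), Rational(1, 2))), -14667) = Add(Add(-12540, Pow(Rational(-6709, 2), Rational(1, 2))), -14667) = Add(Add(-12540, Mul(Rational(1, 2), I, Pow(13418, Rational(1, 2)))), -14667) = Add(-27207, Mul(Rational(1, 2), I, Pow(13418, Rational(1, 2))))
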